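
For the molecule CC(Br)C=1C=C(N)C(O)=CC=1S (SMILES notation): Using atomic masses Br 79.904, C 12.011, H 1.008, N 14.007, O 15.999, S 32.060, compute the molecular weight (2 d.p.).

248.14 g/mol

First, the molecular formula is C8H10BrNOS (counting implicit H from valence).
  Br: 1 × 79.904 = 79.904
  C: 8 × 12.011 = 96.088
  H: 10 × 1.008 = 10.080
  N: 1 × 14.007 = 14.007
  O: 1 × 15.999 = 15.999
  S: 1 × 32.060 = 32.060
Sum: 1×79.904 + 8×12.011 + 10×1.008 + 1×14.007 + 1×15.999 + 1×32.060 = 248.138 → 248.14 g/mol.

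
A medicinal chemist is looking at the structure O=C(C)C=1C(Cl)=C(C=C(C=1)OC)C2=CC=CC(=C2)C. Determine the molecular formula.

C16H15ClO2

Walk through each heavy atom and fill implicit hydrogens from standard valence (C 4, N 3, O 2, S 2, halogen 1):
  atom 1: O, bond orders sum to 2 (valence 2) → 0 H
  atom 2: C, bond orders sum to 4 (valence 4) → 0 H
  atom 3: C, bond orders sum to 1 (valence 4) → 3 H
  atom 4: C, bond orders sum to 4 (valence 4) → 0 H
  atom 5: C, bond orders sum to 4 (valence 4) → 0 H
  atom 6: Cl (halogen, monovalent) → 0 H
  atom 7: C, bond orders sum to 4 (valence 4) → 0 H
  atom 8: C, bond orders sum to 3 (valence 4) → 1 H
  atom 9: C, bond orders sum to 4 (valence 4) → 0 H
  atom 10: C, bond orders sum to 3 (valence 4) → 1 H
  atom 11: O, bond orders sum to 2 (valence 2) → 0 H
  atom 12: C, bond orders sum to 1 (valence 4) → 3 H
  atom 13: C, bond orders sum to 4 (valence 4) → 0 H
  atom 14: C, bond orders sum to 3 (valence 4) → 1 H
  atom 15: C, bond orders sum to 3 (valence 4) → 1 H
  atom 16: C, bond orders sum to 3 (valence 4) → 1 H
  atom 17: C, bond orders sum to 4 (valence 4) → 0 H
  atom 18: C, bond orders sum to 3 (valence 4) → 1 H
  atom 19: C, bond orders sum to 1 (valence 4) → 3 H
Totals → C:16, H:15, Cl:1, O:2.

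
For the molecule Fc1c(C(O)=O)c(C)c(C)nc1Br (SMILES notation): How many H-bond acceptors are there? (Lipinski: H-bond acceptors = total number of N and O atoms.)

N atoms: 1; O atoms: 2.
Lipinski HBA = 1 + 2 = 3.

3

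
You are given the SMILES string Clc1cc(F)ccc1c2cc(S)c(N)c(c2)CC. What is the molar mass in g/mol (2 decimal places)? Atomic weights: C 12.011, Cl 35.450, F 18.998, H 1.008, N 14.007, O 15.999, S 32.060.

First, the molecular formula is C14H13ClFNS (counting implicit H from valence).
  C: 14 × 12.011 = 168.154
  Cl: 1 × 35.450 = 35.450
  F: 1 × 18.998 = 18.998
  H: 13 × 1.008 = 13.104
  N: 1 × 14.007 = 14.007
  S: 1 × 32.060 = 32.060
Sum: 14×12.011 + 1×35.450 + 1×18.998 + 13×1.008 + 1×14.007 + 1×32.060 = 281.773 → 281.77 g/mol.

281.77 g/mol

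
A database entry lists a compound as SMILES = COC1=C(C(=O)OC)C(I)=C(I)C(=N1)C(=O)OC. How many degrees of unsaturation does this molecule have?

Molecular formula: C10H9I2NO5.
DoU = (2C + 2 + N − H − X) / 2, where X is the halogen count and O/S are ignored.
    = (2·10 + 2 + 1 − 9 − 2) / 2 = 12 / 2 = 6.

6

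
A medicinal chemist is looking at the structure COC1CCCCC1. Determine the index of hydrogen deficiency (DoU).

Molecular formula: C7H14O.
DoU = (2C + 2 + N − H − X) / 2, where X is the halogen count and O/S are ignored.
    = (2·7 + 2 + 0 − 14 − 0) / 2 = 2 / 2 = 1.

1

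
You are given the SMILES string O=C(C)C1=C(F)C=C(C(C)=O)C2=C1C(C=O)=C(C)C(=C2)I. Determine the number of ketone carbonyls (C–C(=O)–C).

2

The ketone motif appears at heavy-atom positions 2, 9 in the SMILES.
Other groups present: 1 aldehyde.
Ketone count: 2.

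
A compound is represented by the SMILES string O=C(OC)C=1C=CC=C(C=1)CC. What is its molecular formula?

C10H12O2

Walk through each heavy atom and fill implicit hydrogens from standard valence (C 4, N 3, O 2, S 2, halogen 1):
  atom 1: O, bond orders sum to 2 (valence 2) → 0 H
  atom 2: C, bond orders sum to 4 (valence 4) → 0 H
  atom 3: O, bond orders sum to 2 (valence 2) → 0 H
  atom 4: C, bond orders sum to 1 (valence 4) → 3 H
  atom 5: C, bond orders sum to 4 (valence 4) → 0 H
  atom 6: C, bond orders sum to 3 (valence 4) → 1 H
  atom 7: C, bond orders sum to 3 (valence 4) → 1 H
  atom 8: C, bond orders sum to 3 (valence 4) → 1 H
  atom 9: C, bond orders sum to 4 (valence 4) → 0 H
  atom 10: C, bond orders sum to 3 (valence 4) → 1 H
  atom 11: C, bond orders sum to 2 (valence 4) → 2 H
  atom 12: C, bond orders sum to 1 (valence 4) → 3 H
Totals → C:10, H:12, O:2.
In Hill order: C10H12O2.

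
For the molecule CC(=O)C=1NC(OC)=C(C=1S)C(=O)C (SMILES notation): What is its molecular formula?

Walk through each heavy atom and fill implicit hydrogens from standard valence (C 4, N 3, O 2, S 2, halogen 1):
  atom 1: C, bond orders sum to 1 (valence 4) → 3 H
  atom 2: C, bond orders sum to 4 (valence 4) → 0 H
  atom 3: O, bond orders sum to 2 (valence 2) → 0 H
  atom 4: C, bond orders sum to 4 (valence 4) → 0 H
  atom 5: N, bond orders sum to 2 (valence 3) → 1 H
  atom 6: C, bond orders sum to 4 (valence 4) → 0 H
  atom 7: O, bond orders sum to 2 (valence 2) → 0 H
  atom 8: C, bond orders sum to 1 (valence 4) → 3 H
  atom 9: C, bond orders sum to 4 (valence 4) → 0 H
  atom 10: C, bond orders sum to 4 (valence 4) → 0 H
  atom 11: S, bond orders sum to 1 (valence 2) → 1 H
  atom 12: C, bond orders sum to 4 (valence 4) → 0 H
  atom 13: O, bond orders sum to 2 (valence 2) → 0 H
  atom 14: C, bond orders sum to 1 (valence 4) → 3 H
Totals → C:9, H:11, N:1, O:3, S:1.
In Hill order: C9H11NO3S.

C9H11NO3S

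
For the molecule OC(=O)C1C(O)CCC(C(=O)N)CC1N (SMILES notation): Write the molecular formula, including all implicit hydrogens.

Walk through each heavy atom and fill implicit hydrogens from standard valence (C 4, N 3, O 2, S 2, halogen 1):
  atom 1: O, bond orders sum to 1 (valence 2) → 1 H
  atom 2: C, bond orders sum to 4 (valence 4) → 0 H
  atom 3: O, bond orders sum to 2 (valence 2) → 0 H
  atom 4: C, bond orders sum to 3 (valence 4) → 1 H
  atom 5: C, bond orders sum to 3 (valence 4) → 1 H
  atom 6: O, bond orders sum to 1 (valence 2) → 1 H
  atom 7: C, bond orders sum to 2 (valence 4) → 2 H
  atom 8: C, bond orders sum to 2 (valence 4) → 2 H
  atom 9: C, bond orders sum to 3 (valence 4) → 1 H
  atom 10: C, bond orders sum to 4 (valence 4) → 0 H
  atom 11: O, bond orders sum to 2 (valence 2) → 0 H
  atom 12: N, bond orders sum to 1 (valence 3) → 2 H
  atom 13: C, bond orders sum to 2 (valence 4) → 2 H
  atom 14: C, bond orders sum to 3 (valence 4) → 1 H
  atom 15: N, bond orders sum to 1 (valence 3) → 2 H
Totals → C:9, H:16, N:2, O:4.
In Hill order: C9H16N2O4.

C9H16N2O4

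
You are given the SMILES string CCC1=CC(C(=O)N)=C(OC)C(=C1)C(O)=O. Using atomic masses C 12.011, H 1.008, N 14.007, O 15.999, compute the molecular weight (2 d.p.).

First, the molecular formula is C11H13NO4 (counting implicit H from valence).
  C: 11 × 12.011 = 132.121
  H: 13 × 1.008 = 13.104
  N: 1 × 14.007 = 14.007
  O: 4 × 15.999 = 63.996
Sum: 11×12.011 + 13×1.008 + 1×14.007 + 4×15.999 = 223.228 → 223.23 g/mol.

223.23 g/mol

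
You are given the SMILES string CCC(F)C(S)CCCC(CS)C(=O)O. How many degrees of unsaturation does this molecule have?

Molecular formula: C10H19FO2S2.
DoU = (2C + 2 + N − H − X) / 2, where X is the halogen count and O/S are ignored.
    = (2·10 + 2 + 0 − 19 − 1) / 2 = 2 / 2 = 1.

1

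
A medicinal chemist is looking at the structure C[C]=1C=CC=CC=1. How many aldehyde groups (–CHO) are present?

0

Scan the SMILES for the aldehyde motif — none present.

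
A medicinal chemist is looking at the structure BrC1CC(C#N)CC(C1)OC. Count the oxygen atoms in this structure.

Scan the SMILES for O atoms (remember two-letter symbols like Cl and Br are single atoms).
Oxygen count: 1.

1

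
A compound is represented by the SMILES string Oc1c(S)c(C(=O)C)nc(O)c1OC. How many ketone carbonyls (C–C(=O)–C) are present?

1

The ketone motif appears at heavy-atom position 6 in the SMILES.
Other groups present: 1 ether, 2 hydroxyl, 1 thiol.
Ketone count: 1.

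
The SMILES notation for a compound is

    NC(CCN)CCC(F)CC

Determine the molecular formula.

C8H19FN2

Walk through each heavy atom and fill implicit hydrogens from standard valence (C 4, N 3, O 2, S 2, halogen 1):
  atom 1: N, bond orders sum to 1 (valence 3) → 2 H
  atom 2: C, bond orders sum to 3 (valence 4) → 1 H
  atom 3: C, bond orders sum to 2 (valence 4) → 2 H
  atom 4: C, bond orders sum to 2 (valence 4) → 2 H
  atom 5: N, bond orders sum to 1 (valence 3) → 2 H
  atom 6: C, bond orders sum to 2 (valence 4) → 2 H
  atom 7: C, bond orders sum to 2 (valence 4) → 2 H
  atom 8: C, bond orders sum to 3 (valence 4) → 1 H
  atom 9: F (halogen, monovalent) → 0 H
  atom 10: C, bond orders sum to 2 (valence 4) → 2 H
  atom 11: C, bond orders sum to 1 (valence 4) → 3 H
Totals → C:8, H:19, F:1, N:2.
In Hill order: C8H19FN2.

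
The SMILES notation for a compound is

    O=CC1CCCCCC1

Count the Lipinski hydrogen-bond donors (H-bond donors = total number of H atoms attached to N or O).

Donors: find every N or O and count the H atoms it carries.
  atom 1 (O): bond orders sum to 2 → 0 H
Lipinski HBD = 0.

0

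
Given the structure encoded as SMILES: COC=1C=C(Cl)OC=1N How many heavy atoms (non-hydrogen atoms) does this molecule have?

Every atom symbol written in the SMILES (organic subset) is one heavy atom; implicit H are not written.
Heavy atoms by element → C:5, Cl:1, N:1, O:2.
Total: 9.

9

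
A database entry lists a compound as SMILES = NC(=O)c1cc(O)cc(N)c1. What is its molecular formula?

C7H8N2O2

Walk through each heavy atom and fill implicit hydrogens from standard valence (C 4, N 3, O 2, S 2, halogen 1); for lowercase aromatic atoms, an aromatic c carries 1 H when it has two neighbours and 0 H with three, and aromatic n carries 0 H:
  atom 1: N, bond orders sum to 1 (valence 3) → 2 H
  atom 2: C, bond orders sum to 4 (valence 4) → 0 H
  atom 3: O, bond orders sum to 2 (valence 2) → 0 H
  atom 4: aromatic c, 3 neighbours → 0 H
  atom 5: aromatic c, 2 neighbours → 1 H
  atom 6: aromatic c, 3 neighbours → 0 H
  atom 7: O, bond orders sum to 1 (valence 2) → 1 H
  atom 8: aromatic c, 2 neighbours → 1 H
  atom 9: aromatic c, 3 neighbours → 0 H
  atom 10: N, bond orders sum to 1 (valence 3) → 2 H
  atom 11: aromatic c, 2 neighbours → 1 H
Totals → C:7, H:8, N:2, O:2.
In Hill order: C7H8N2O2.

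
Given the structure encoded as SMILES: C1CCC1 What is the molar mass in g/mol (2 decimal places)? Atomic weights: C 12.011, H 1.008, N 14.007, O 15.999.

56.11 g/mol

First, the molecular formula is C4H8 (counting implicit H from valence).
  C: 4 × 12.011 = 48.044
  H: 8 × 1.008 = 8.064
Sum: 4×12.011 + 8×1.008 = 56.108 → 56.11 g/mol.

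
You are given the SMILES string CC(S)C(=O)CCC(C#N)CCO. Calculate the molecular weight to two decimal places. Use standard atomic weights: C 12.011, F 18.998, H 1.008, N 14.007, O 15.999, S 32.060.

201.28 g/mol

First, the molecular formula is C9H15NO2S (counting implicit H from valence).
  C: 9 × 12.011 = 108.099
  H: 15 × 1.008 = 15.120
  N: 1 × 14.007 = 14.007
  O: 2 × 15.999 = 31.998
  S: 1 × 32.060 = 32.060
Sum: 9×12.011 + 15×1.008 + 1×14.007 + 2×15.999 + 1×32.060 = 201.284 → 201.28 g/mol.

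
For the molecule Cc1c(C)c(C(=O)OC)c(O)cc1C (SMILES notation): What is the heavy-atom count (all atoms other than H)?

14

Every atom symbol written in the SMILES (organic subset) is one heavy atom; implicit H are not written.
Heavy atoms by element → C:11, O:3.
Total: 14.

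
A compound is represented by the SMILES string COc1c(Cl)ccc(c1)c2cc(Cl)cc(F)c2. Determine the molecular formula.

Walk through each heavy atom and fill implicit hydrogens from standard valence (C 4, N 3, O 2, S 2, halogen 1); for lowercase aromatic atoms, an aromatic c carries 1 H when it has two neighbours and 0 H with three, and aromatic n carries 0 H:
  atom 1: C, bond orders sum to 1 (valence 4) → 3 H
  atom 2: O, bond orders sum to 2 (valence 2) → 0 H
  atom 3: aromatic c, 3 neighbours → 0 H
  atom 4: aromatic c, 3 neighbours → 0 H
  atom 5: Cl (halogen, monovalent) → 0 H
  atom 6: aromatic c, 2 neighbours → 1 H
  atom 7: aromatic c, 2 neighbours → 1 H
  atom 8: aromatic c, 3 neighbours → 0 H
  atom 9: aromatic c, 2 neighbours → 1 H
  atom 10: aromatic c, 3 neighbours → 0 H
  atom 11: aromatic c, 2 neighbours → 1 H
  atom 12: aromatic c, 3 neighbours → 0 H
  atom 13: Cl (halogen, monovalent) → 0 H
  atom 14: aromatic c, 2 neighbours → 1 H
  atom 15: aromatic c, 3 neighbours → 0 H
  atom 16: F (halogen, monovalent) → 0 H
  atom 17: aromatic c, 2 neighbours → 1 H
Totals → C:13, H:9, Cl:2, F:1, O:1.
In Hill order: C13H9Cl2FO.

C13H9Cl2FO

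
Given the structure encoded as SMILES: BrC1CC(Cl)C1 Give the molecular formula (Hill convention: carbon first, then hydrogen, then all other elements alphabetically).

C4H6BrCl

Walk through each heavy atom and fill implicit hydrogens from standard valence (C 4, N 3, O 2, S 2, halogen 1):
  atom 1: Br (halogen, monovalent) → 0 H
  atom 2: C, bond orders sum to 3 (valence 4) → 1 H
  atom 3: C, bond orders sum to 2 (valence 4) → 2 H
  atom 4: C, bond orders sum to 3 (valence 4) → 1 H
  atom 5: Cl (halogen, monovalent) → 0 H
  atom 6: C, bond orders sum to 2 (valence 4) → 2 H
Totals → C:4, H:6, Br:1, Cl:1.
In Hill order: C4H6BrCl.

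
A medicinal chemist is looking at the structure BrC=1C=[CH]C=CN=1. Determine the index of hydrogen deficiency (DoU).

4

Degree of unsaturation = (number of rings) + (number of π bonds).
Ring closures in the SMILES: 1.
π bonds: 3 double bonds (each 1 DoU) → 3 DoU from unsaturation.
Total DoU = 1 + 3 = 4.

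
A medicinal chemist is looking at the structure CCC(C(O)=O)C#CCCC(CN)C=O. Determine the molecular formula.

C11H17NO3

Walk through each heavy atom and fill implicit hydrogens from standard valence (C 4, N 3, O 2, S 2, halogen 1):
  atom 1: C, bond orders sum to 1 (valence 4) → 3 H
  atom 2: C, bond orders sum to 2 (valence 4) → 2 H
  atom 3: C, bond orders sum to 3 (valence 4) → 1 H
  atom 4: C, bond orders sum to 4 (valence 4) → 0 H
  atom 5: O, bond orders sum to 1 (valence 2) → 1 H
  atom 6: O, bond orders sum to 2 (valence 2) → 0 H
  atom 7: C, bond orders sum to 4 (valence 4) → 0 H
  atom 8: C, bond orders sum to 4 (valence 4) → 0 H
  atom 9: C, bond orders sum to 2 (valence 4) → 2 H
  atom 10: C, bond orders sum to 2 (valence 4) → 2 H
  atom 11: C, bond orders sum to 3 (valence 4) → 1 H
  atom 12: C, bond orders sum to 2 (valence 4) → 2 H
  atom 13: N, bond orders sum to 1 (valence 3) → 2 H
  atom 14: C, bond orders sum to 3 (valence 4) → 1 H
  atom 15: O, bond orders sum to 2 (valence 2) → 0 H
Totals → C:11, H:17, N:1, O:3.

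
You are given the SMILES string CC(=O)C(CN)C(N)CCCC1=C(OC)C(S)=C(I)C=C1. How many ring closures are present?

In SMILES, each pair of matching ring-closure digits denotes one ring-closing bond; the number of such bonds equals the number of independent rings.
Ring-closure bonds here: 1.

1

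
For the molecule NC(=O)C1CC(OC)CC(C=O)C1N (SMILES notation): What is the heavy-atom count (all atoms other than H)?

Every atom symbol written in the SMILES (organic subset) is one heavy atom; implicit H are not written.
Heavy atoms by element → C:9, N:2, O:3.
Total: 14.

14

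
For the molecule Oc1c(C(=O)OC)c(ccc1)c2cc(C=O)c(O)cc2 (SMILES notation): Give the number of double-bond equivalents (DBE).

Molecular formula: C15H12O5.
DoU = (2C + 2 + N − H − X) / 2, where X is the halogen count and O/S are ignored.
    = (2·15 + 2 + 0 − 12 − 0) / 2 = 20 / 2 = 10.

10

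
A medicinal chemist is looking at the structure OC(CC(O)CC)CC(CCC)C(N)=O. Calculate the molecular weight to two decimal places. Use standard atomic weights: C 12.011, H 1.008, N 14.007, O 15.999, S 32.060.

First, the molecular formula is C11H23NO3 (counting implicit H from valence).
  C: 11 × 12.011 = 132.121
  H: 23 × 1.008 = 23.184
  N: 1 × 14.007 = 14.007
  O: 3 × 15.999 = 47.997
Sum: 11×12.011 + 23×1.008 + 1×14.007 + 3×15.999 = 217.309 → 217.31 g/mol.

217.31 g/mol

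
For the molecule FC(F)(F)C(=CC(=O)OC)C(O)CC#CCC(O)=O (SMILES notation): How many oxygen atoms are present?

5

Scan the SMILES for O atoms (remember two-letter symbols like Cl and Br are single atoms).
Oxygen count: 5.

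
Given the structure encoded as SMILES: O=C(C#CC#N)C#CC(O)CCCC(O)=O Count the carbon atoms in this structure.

11

Count every carbon token in the SMILES (each C, including those in ring-closure positions and inside branches).
Carbon count: 11.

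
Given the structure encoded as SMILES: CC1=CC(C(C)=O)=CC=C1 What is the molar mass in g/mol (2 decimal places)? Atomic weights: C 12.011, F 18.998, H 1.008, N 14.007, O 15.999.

134.18 g/mol

First, the molecular formula is C9H10O (counting implicit H from valence).
  C: 9 × 12.011 = 108.099
  H: 10 × 1.008 = 10.080
  O: 1 × 15.999 = 15.999
Sum: 9×12.011 + 10×1.008 + 1×15.999 = 134.178 → 134.18 g/mol.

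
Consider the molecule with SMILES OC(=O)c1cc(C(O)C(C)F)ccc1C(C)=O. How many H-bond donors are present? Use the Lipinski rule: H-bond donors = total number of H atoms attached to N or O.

2

Donors: find every N or O and count the H atoms it carries.
  atom 1 (O): bond orders sum to 1 → 1 H
  atom 3 (O): bond orders sum to 2 → 0 H
  atom 8 (O): bond orders sum to 1 → 1 H
  atom 17 (O): bond orders sum to 2 → 0 H
Lipinski HBD = 2.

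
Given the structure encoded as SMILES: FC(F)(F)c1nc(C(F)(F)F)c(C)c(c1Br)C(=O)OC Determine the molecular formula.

C10H6BrF6NO2

Walk through each heavy atom and fill implicit hydrogens from standard valence (C 4, N 3, O 2, S 2, halogen 1); for lowercase aromatic atoms, an aromatic c carries 1 H when it has two neighbours and 0 H with three, and aromatic n carries 0 H:
  atom 1: F (halogen, monovalent) → 0 H
  atom 2: C, bond orders sum to 4 (valence 4) → 0 H
  atom 3: F (halogen, monovalent) → 0 H
  atom 4: F (halogen, monovalent) → 0 H
  atom 5: aromatic c, 3 neighbours → 0 H
  atom 6: aromatic n, 2 neighbours → 0 H
  atom 7: aromatic c, 3 neighbours → 0 H
  atom 8: C, bond orders sum to 4 (valence 4) → 0 H
  atom 9: F (halogen, monovalent) → 0 H
  atom 10: F (halogen, monovalent) → 0 H
  atom 11: F (halogen, monovalent) → 0 H
  atom 12: aromatic c, 3 neighbours → 0 H
  atom 13: C, bond orders sum to 1 (valence 4) → 3 H
  atom 14: aromatic c, 3 neighbours → 0 H
  atom 15: aromatic c, 3 neighbours → 0 H
  atom 16: Br (halogen, monovalent) → 0 H
  atom 17: C, bond orders sum to 4 (valence 4) → 0 H
  atom 18: O, bond orders sum to 2 (valence 2) → 0 H
  atom 19: O, bond orders sum to 2 (valence 2) → 0 H
  atom 20: C, bond orders sum to 1 (valence 4) → 3 H
Totals → C:10, H:6, Br:1, F:6, N:1, O:2.
In Hill order: C10H6BrF6NO2.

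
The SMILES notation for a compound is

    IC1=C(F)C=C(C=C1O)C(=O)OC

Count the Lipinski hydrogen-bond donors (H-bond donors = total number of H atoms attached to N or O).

Donors: find every N or O and count the H atoms it carries.
  atom 9 (O): bond orders sum to 1 → 1 H
  atom 11 (O): bond orders sum to 2 → 0 H
  atom 12 (O): bond orders sum to 2 → 0 H
Lipinski HBD = 1.

1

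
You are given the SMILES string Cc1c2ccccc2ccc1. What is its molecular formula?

C11H10

Walk through each heavy atom and fill implicit hydrogens from standard valence (C 4, N 3, O 2, S 2, halogen 1); for lowercase aromatic atoms, an aromatic c carries 1 H when it has two neighbours and 0 H with three, and aromatic n carries 0 H:
  atom 1: C, bond orders sum to 1 (valence 4) → 3 H
  atom 2: aromatic c, 3 neighbours → 0 H
  atom 3: aromatic c, 3 neighbours → 0 H
  atom 4: aromatic c, 2 neighbours → 1 H
  atom 5: aromatic c, 2 neighbours → 1 H
  atom 6: aromatic c, 2 neighbours → 1 H
  atom 7: aromatic c, 2 neighbours → 1 H
  atom 8: aromatic c, 3 neighbours → 0 H
  atom 9: aromatic c, 2 neighbours → 1 H
  atom 10: aromatic c, 2 neighbours → 1 H
  atom 11: aromatic c, 2 neighbours → 1 H
Totals → C:11, H:10.
In Hill order: C11H10.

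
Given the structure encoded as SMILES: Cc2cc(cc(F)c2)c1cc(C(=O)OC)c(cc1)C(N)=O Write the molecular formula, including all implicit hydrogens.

Walk through each heavy atom and fill implicit hydrogens from standard valence (C 4, N 3, O 2, S 2, halogen 1); for lowercase aromatic atoms, an aromatic c carries 1 H when it has two neighbours and 0 H with three, and aromatic n carries 0 H:
  atom 1: C, bond orders sum to 1 (valence 4) → 3 H
  atom 2: aromatic c, 3 neighbours → 0 H
  atom 3: aromatic c, 2 neighbours → 1 H
  atom 4: aromatic c, 3 neighbours → 0 H
  atom 5: aromatic c, 2 neighbours → 1 H
  atom 6: aromatic c, 3 neighbours → 0 H
  atom 7: F (halogen, monovalent) → 0 H
  atom 8: aromatic c, 2 neighbours → 1 H
  atom 9: aromatic c, 3 neighbours → 0 H
  atom 10: aromatic c, 2 neighbours → 1 H
  atom 11: aromatic c, 3 neighbours → 0 H
  atom 12: C, bond orders sum to 4 (valence 4) → 0 H
  atom 13: O, bond orders sum to 2 (valence 2) → 0 H
  atom 14: O, bond orders sum to 2 (valence 2) → 0 H
  atom 15: C, bond orders sum to 1 (valence 4) → 3 H
  atom 16: aromatic c, 3 neighbours → 0 H
  atom 17: aromatic c, 2 neighbours → 1 H
  atom 18: aromatic c, 2 neighbours → 1 H
  atom 19: C, bond orders sum to 4 (valence 4) → 0 H
  atom 20: N, bond orders sum to 1 (valence 3) → 2 H
  atom 21: O, bond orders sum to 2 (valence 2) → 0 H
Totals → C:16, H:14, F:1, N:1, O:3.

C16H14FNO3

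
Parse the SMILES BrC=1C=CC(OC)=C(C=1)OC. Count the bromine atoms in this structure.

1

Scan the SMILES for Br atoms (remember two-letter symbols like Cl and Br are single atoms).
Bromine count: 1.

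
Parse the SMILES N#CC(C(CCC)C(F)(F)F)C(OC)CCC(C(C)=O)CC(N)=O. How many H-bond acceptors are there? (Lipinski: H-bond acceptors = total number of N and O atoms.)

N atoms: 2; O atoms: 3.
Lipinski HBA = 2 + 3 = 5.

5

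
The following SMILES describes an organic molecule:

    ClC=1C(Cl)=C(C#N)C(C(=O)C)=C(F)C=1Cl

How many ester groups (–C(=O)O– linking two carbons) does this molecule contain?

Scan the SMILES for the ester motif — none present.
Groups that are present: 1 ketone, 1 nitrile.

0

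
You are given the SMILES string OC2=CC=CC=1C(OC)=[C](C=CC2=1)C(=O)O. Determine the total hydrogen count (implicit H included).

10

Walk through each heavy atom and fill implicit hydrogens from standard valence (C 4, N 3, O 2, S 2, halogen 1):
  atom 1: O, bond orders sum to 1 (valence 2) → 1 H
  atom 2: C, bond orders sum to 4 (valence 4) → 0 H
  atom 3: C, bond orders sum to 3 (valence 4) → 1 H
  atom 4: C, bond orders sum to 3 (valence 4) → 1 H
  atom 5: C, bond orders sum to 3 (valence 4) → 1 H
  atom 6: C, bond orders sum to 4 (valence 4) → 0 H
  atom 7: C, bond orders sum to 4 (valence 4) → 0 H
  atom 8: O, bond orders sum to 2 (valence 2) → 0 H
  atom 9: C, bond orders sum to 1 (valence 4) → 3 H
  atom 10: C with explicit H count 0
  atom 11: C, bond orders sum to 3 (valence 4) → 1 H
  atom 12: C, bond orders sum to 3 (valence 4) → 1 H
  atom 13: C, bond orders sum to 4 (valence 4) → 0 H
  atom 14: C, bond orders sum to 4 (valence 4) → 0 H
  atom 15: O, bond orders sum to 2 (valence 2) → 0 H
  atom 16: O, bond orders sum to 1 (valence 2) → 1 H
Total hydrogens: 10.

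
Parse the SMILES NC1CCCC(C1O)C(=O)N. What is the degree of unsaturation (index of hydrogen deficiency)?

2

Degree of unsaturation = (number of rings) + (number of π bonds).
Ring closures in the SMILES: 1.
π bonds: 1 double bond (each 1 DoU) → 1 DoU from unsaturation.
Total DoU = 1 + 1 = 2.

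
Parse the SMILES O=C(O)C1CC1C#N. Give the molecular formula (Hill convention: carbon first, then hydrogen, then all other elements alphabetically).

C5H5NO2

Walk through each heavy atom and fill implicit hydrogens from standard valence (C 4, N 3, O 2, S 2, halogen 1):
  atom 1: O, bond orders sum to 2 (valence 2) → 0 H
  atom 2: C, bond orders sum to 4 (valence 4) → 0 H
  atom 3: O, bond orders sum to 1 (valence 2) → 1 H
  atom 4: C, bond orders sum to 3 (valence 4) → 1 H
  atom 5: C, bond orders sum to 2 (valence 4) → 2 H
  atom 6: C, bond orders sum to 3 (valence 4) → 1 H
  atom 7: C, bond orders sum to 4 (valence 4) → 0 H
  atom 8: N, bond orders sum to 3 (valence 3) → 0 H
Totals → C:5, H:5, N:1, O:2.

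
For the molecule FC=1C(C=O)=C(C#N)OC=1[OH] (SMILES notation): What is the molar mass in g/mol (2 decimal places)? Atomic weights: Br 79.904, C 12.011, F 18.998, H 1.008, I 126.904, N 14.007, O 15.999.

First, the molecular formula is C6H2FNO3 (counting implicit H from valence).
  C: 6 × 12.011 = 72.066
  F: 1 × 18.998 = 18.998
  H: 2 × 1.008 = 2.016
  N: 1 × 14.007 = 14.007
  O: 3 × 15.999 = 47.997
Sum: 6×12.011 + 1×18.998 + 2×1.008 + 1×14.007 + 3×15.999 = 155.084 → 155.08 g/mol.

155.08 g/mol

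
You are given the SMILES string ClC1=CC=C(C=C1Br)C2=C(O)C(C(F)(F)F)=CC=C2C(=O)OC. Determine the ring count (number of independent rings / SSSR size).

2

In SMILES, each pair of matching ring-closure digits denotes one ring-closing bond; the number of such bonds equals the number of independent rings.
Ring-closure bonds here: 2.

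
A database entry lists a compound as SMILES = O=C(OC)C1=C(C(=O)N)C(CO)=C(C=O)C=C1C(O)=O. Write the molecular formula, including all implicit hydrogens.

Walk through each heavy atom and fill implicit hydrogens from standard valence (C 4, N 3, O 2, S 2, halogen 1):
  atom 1: O, bond orders sum to 2 (valence 2) → 0 H
  atom 2: C, bond orders sum to 4 (valence 4) → 0 H
  atom 3: O, bond orders sum to 2 (valence 2) → 0 H
  atom 4: C, bond orders sum to 1 (valence 4) → 3 H
  atom 5: C, bond orders sum to 4 (valence 4) → 0 H
  atom 6: C, bond orders sum to 4 (valence 4) → 0 H
  atom 7: C, bond orders sum to 4 (valence 4) → 0 H
  atom 8: O, bond orders sum to 2 (valence 2) → 0 H
  atom 9: N, bond orders sum to 1 (valence 3) → 2 H
  atom 10: C, bond orders sum to 4 (valence 4) → 0 H
  atom 11: C, bond orders sum to 2 (valence 4) → 2 H
  atom 12: O, bond orders sum to 1 (valence 2) → 1 H
  atom 13: C, bond orders sum to 4 (valence 4) → 0 H
  atom 14: C, bond orders sum to 3 (valence 4) → 1 H
  atom 15: O, bond orders sum to 2 (valence 2) → 0 H
  atom 16: C, bond orders sum to 3 (valence 4) → 1 H
  atom 17: C, bond orders sum to 4 (valence 4) → 0 H
  atom 18: C, bond orders sum to 4 (valence 4) → 0 H
  atom 19: O, bond orders sum to 1 (valence 2) → 1 H
  atom 20: O, bond orders sum to 2 (valence 2) → 0 H
Totals → C:12, H:11, N:1, O:7.

C12H11NO7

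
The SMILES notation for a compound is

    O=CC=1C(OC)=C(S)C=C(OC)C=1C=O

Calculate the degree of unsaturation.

Degree of unsaturation = (number of rings) + (number of π bonds).
Ring closures in the SMILES: 1.
π bonds: 5 double bonds (each 1 DoU) → 5 DoU from unsaturation.
Total DoU = 1 + 5 = 6.

6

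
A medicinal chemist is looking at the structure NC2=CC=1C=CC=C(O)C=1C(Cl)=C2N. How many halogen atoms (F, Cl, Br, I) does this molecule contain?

1

Halogen atoms appear at heavy-atom position 12 (1×Cl).
Other groups present: 1 hydroxyl, 2 primary amine.
Halogen count: 1.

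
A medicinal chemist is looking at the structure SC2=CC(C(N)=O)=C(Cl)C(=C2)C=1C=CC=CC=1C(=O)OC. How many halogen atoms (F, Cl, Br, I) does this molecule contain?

Halogen atoms appear at heavy-atom position 9 (1×Cl).
Other groups present: 1 amide, 1 ester, 1 thiol.
Halogen count: 1.

1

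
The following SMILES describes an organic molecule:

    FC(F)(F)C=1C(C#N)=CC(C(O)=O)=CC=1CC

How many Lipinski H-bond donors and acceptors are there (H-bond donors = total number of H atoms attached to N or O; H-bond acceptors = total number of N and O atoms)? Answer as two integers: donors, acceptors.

1, 3

Donors: find every N or O and count the H atoms it carries.
  atom 8 (N): bond orders sum to 3 → 0 H
  atom 12 (O): bond orders sum to 1 → 1 H
  atom 13 (O): bond orders sum to 2 → 0 H
Lipinski HBD = 1.
Acceptors: N atoms = 1, O atoms = 2 → HBA = 3.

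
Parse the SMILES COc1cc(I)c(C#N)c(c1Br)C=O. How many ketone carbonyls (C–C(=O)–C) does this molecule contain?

Scan the SMILES for the ketone motif — none present.
Groups that are present: 1 aldehyde, 1 ether, 1 nitrile.

0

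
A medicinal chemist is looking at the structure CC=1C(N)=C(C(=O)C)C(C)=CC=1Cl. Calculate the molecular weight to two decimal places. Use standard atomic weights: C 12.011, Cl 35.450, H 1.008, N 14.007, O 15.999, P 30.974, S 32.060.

First, the molecular formula is C10H12ClNO (counting implicit H from valence).
  C: 10 × 12.011 = 120.110
  Cl: 1 × 35.450 = 35.450
  H: 12 × 1.008 = 12.096
  N: 1 × 14.007 = 14.007
  O: 1 × 15.999 = 15.999
Sum: 10×12.011 + 1×35.450 + 12×1.008 + 1×14.007 + 1×15.999 = 197.662 → 197.66 g/mol.

197.66 g/mol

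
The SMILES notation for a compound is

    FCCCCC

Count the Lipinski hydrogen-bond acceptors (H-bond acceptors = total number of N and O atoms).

N atoms: 0; O atoms: 0.
Lipinski HBA = 0 + 0 = 0.

0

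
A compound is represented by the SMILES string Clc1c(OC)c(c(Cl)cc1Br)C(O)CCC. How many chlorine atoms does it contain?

2

Scan the SMILES for Cl atoms (remember two-letter symbols like Cl and Br are single atoms).
Chlorine count: 2.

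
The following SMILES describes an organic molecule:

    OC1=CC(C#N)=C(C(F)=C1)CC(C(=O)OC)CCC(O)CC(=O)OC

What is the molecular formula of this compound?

Walk through each heavy atom and fill implicit hydrogens from standard valence (C 4, N 3, O 2, S 2, halogen 1):
  atom 1: O, bond orders sum to 1 (valence 2) → 1 H
  atom 2: C, bond orders sum to 4 (valence 4) → 0 H
  atom 3: C, bond orders sum to 3 (valence 4) → 1 H
  atom 4: C, bond orders sum to 4 (valence 4) → 0 H
  atom 5: C, bond orders sum to 4 (valence 4) → 0 H
  atom 6: N, bond orders sum to 3 (valence 3) → 0 H
  atom 7: C, bond orders sum to 4 (valence 4) → 0 H
  atom 8: C, bond orders sum to 4 (valence 4) → 0 H
  atom 9: F (halogen, monovalent) → 0 H
  atom 10: C, bond orders sum to 3 (valence 4) → 1 H
  atom 11: C, bond orders sum to 2 (valence 4) → 2 H
  atom 12: C, bond orders sum to 3 (valence 4) → 1 H
  atom 13: C, bond orders sum to 4 (valence 4) → 0 H
  atom 14: O, bond orders sum to 2 (valence 2) → 0 H
  atom 15: O, bond orders sum to 2 (valence 2) → 0 H
  atom 16: C, bond orders sum to 1 (valence 4) → 3 H
  atom 17: C, bond orders sum to 2 (valence 4) → 2 H
  atom 18: C, bond orders sum to 2 (valence 4) → 2 H
  atom 19: C, bond orders sum to 3 (valence 4) → 1 H
  atom 20: O, bond orders sum to 1 (valence 2) → 1 H
  atom 21: C, bond orders sum to 2 (valence 4) → 2 H
  atom 22: C, bond orders sum to 4 (valence 4) → 0 H
  atom 23: O, bond orders sum to 2 (valence 2) → 0 H
  atom 24: O, bond orders sum to 2 (valence 2) → 0 H
  atom 25: C, bond orders sum to 1 (valence 4) → 3 H
Totals → C:17, H:20, F:1, N:1, O:6.
In Hill order: C17H20FNO6.

C17H20FNO6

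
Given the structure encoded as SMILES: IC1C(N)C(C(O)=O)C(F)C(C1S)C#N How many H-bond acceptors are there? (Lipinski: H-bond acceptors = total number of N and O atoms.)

4

N atoms: 2; O atoms: 2.
Lipinski HBA = 2 + 2 = 4.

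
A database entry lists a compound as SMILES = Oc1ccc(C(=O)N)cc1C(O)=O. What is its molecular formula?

Walk through each heavy atom and fill implicit hydrogens from standard valence (C 4, N 3, O 2, S 2, halogen 1); for lowercase aromatic atoms, an aromatic c carries 1 H when it has two neighbours and 0 H with three, and aromatic n carries 0 H:
  atom 1: O, bond orders sum to 1 (valence 2) → 1 H
  atom 2: aromatic c, 3 neighbours → 0 H
  atom 3: aromatic c, 2 neighbours → 1 H
  atom 4: aromatic c, 2 neighbours → 1 H
  atom 5: aromatic c, 3 neighbours → 0 H
  atom 6: C, bond orders sum to 4 (valence 4) → 0 H
  atom 7: O, bond orders sum to 2 (valence 2) → 0 H
  atom 8: N, bond orders sum to 1 (valence 3) → 2 H
  atom 9: aromatic c, 2 neighbours → 1 H
  atom 10: aromatic c, 3 neighbours → 0 H
  atom 11: C, bond orders sum to 4 (valence 4) → 0 H
  atom 12: O, bond orders sum to 1 (valence 2) → 1 H
  atom 13: O, bond orders sum to 2 (valence 2) → 0 H
Totals → C:8, H:7, N:1, O:4.
In Hill order: C8H7NO4.

C8H7NO4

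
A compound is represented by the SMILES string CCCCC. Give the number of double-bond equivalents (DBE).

0

Degree of unsaturation = (number of rings) + (number of π bonds).
Ring closures in the SMILES: 0.
π bonds: none → 0 DoU from unsaturation.
Total DoU = 0 + 0 = 0.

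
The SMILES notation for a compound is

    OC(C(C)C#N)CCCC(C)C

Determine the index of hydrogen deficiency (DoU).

Degree of unsaturation = (number of rings) + (number of π bonds).
Ring closures in the SMILES: 0.
π bonds: 1 triple bond (each 2 DoU) → 2 DoU from unsaturation.
Total DoU = 0 + 2 = 2.

2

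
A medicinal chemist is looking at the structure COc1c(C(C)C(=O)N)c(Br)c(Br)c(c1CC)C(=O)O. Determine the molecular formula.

C13H15Br2NO4

Walk through each heavy atom and fill implicit hydrogens from standard valence (C 4, N 3, O 2, S 2, halogen 1); for lowercase aromatic atoms, an aromatic c carries 1 H when it has two neighbours and 0 H with three, and aromatic n carries 0 H:
  atom 1: C, bond orders sum to 1 (valence 4) → 3 H
  atom 2: O, bond orders sum to 2 (valence 2) → 0 H
  atom 3: aromatic c, 3 neighbours → 0 H
  atom 4: aromatic c, 3 neighbours → 0 H
  atom 5: C, bond orders sum to 3 (valence 4) → 1 H
  atom 6: C, bond orders sum to 1 (valence 4) → 3 H
  atom 7: C, bond orders sum to 4 (valence 4) → 0 H
  atom 8: O, bond orders sum to 2 (valence 2) → 0 H
  atom 9: N, bond orders sum to 1 (valence 3) → 2 H
  atom 10: aromatic c, 3 neighbours → 0 H
  atom 11: Br (halogen, monovalent) → 0 H
  atom 12: aromatic c, 3 neighbours → 0 H
  atom 13: Br (halogen, monovalent) → 0 H
  atom 14: aromatic c, 3 neighbours → 0 H
  atom 15: aromatic c, 3 neighbours → 0 H
  atom 16: C, bond orders sum to 2 (valence 4) → 2 H
  atom 17: C, bond orders sum to 1 (valence 4) → 3 H
  atom 18: C, bond orders sum to 4 (valence 4) → 0 H
  atom 19: O, bond orders sum to 2 (valence 2) → 0 H
  atom 20: O, bond orders sum to 1 (valence 2) → 1 H
Totals → C:13, H:15, Br:2, N:1, O:4.
In Hill order: C13H15Br2NO4.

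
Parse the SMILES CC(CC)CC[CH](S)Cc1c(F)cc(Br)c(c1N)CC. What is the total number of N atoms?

Scan the SMILES for N atoms (remember two-letter symbols like Cl and Br are single atoms).
Nitrogen count: 1.

1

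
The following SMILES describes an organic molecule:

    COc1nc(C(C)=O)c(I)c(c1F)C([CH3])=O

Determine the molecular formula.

C10H9FINO3

Walk through each heavy atom and fill implicit hydrogens from standard valence (C 4, N 3, O 2, S 2, halogen 1); for lowercase aromatic atoms, an aromatic c carries 1 H when it has two neighbours and 0 H with three, and aromatic n carries 0 H:
  atom 1: C, bond orders sum to 1 (valence 4) → 3 H
  atom 2: O, bond orders sum to 2 (valence 2) → 0 H
  atom 3: aromatic c, 3 neighbours → 0 H
  atom 4: aromatic n, 2 neighbours → 0 H
  atom 5: aromatic c, 3 neighbours → 0 H
  atom 6: C, bond orders sum to 4 (valence 4) → 0 H
  atom 7: C, bond orders sum to 1 (valence 4) → 3 H
  atom 8: O, bond orders sum to 2 (valence 2) → 0 H
  atom 9: aromatic c, 3 neighbours → 0 H
  atom 10: I (halogen, monovalent) → 0 H
  atom 11: aromatic c, 3 neighbours → 0 H
  atom 12: aromatic c, 3 neighbours → 0 H
  atom 13: F (halogen, monovalent) → 0 H
  atom 14: C, bond orders sum to 4 (valence 4) → 0 H
  atom 15: C with explicit H count 3
  atom 16: O, bond orders sum to 2 (valence 2) → 0 H
Totals → C:10, H:9, F:1, I:1, N:1, O:3.
In Hill order: C10H9FINO3.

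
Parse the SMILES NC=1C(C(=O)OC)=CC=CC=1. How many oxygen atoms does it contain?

2

Scan the SMILES for O atoms (remember two-letter symbols like Cl and Br are single atoms).
Oxygen count: 2.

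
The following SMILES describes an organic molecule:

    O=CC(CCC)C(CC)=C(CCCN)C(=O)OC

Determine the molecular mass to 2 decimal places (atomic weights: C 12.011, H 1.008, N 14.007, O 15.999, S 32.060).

First, the molecular formula is C14H25NO3 (counting implicit H from valence).
  C: 14 × 12.011 = 168.154
  H: 25 × 1.008 = 25.200
  N: 1 × 14.007 = 14.007
  O: 3 × 15.999 = 47.997
Sum: 14×12.011 + 25×1.008 + 1×14.007 + 3×15.999 = 255.358 → 255.36 g/mol.

255.36 g/mol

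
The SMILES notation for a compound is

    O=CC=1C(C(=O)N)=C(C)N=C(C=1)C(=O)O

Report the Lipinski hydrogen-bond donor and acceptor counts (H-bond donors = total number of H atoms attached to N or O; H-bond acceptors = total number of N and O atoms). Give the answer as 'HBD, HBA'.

Donors: find every N or O and count the H atoms it carries.
  atom 1 (O): bond orders sum to 2 → 0 H
  atom 6 (O): bond orders sum to 2 → 0 H
  atom 7 (N): bond orders sum to 1 → 2 H
  atom 10 (N): bond orders sum to 3 → 0 H
  atom 14 (O): bond orders sum to 2 → 0 H
  atom 15 (O): bond orders sum to 1 → 1 H
Lipinski HBD = 3.
Acceptors: N atoms = 2, O atoms = 4 → HBA = 6.

3, 6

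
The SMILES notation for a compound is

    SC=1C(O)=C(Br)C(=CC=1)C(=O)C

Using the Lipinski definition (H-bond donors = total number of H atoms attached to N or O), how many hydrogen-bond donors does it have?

Donors: find every N or O and count the H atoms it carries.
  atom 4 (O): bond orders sum to 1 → 1 H
  atom 11 (O): bond orders sum to 2 → 0 H
Lipinski HBD = 1.

1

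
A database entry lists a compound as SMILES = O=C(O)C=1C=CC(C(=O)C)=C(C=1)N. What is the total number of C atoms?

Count every carbon token in the SMILES (each C, including those in ring-closure positions and inside branches).
Carbon count: 9.

9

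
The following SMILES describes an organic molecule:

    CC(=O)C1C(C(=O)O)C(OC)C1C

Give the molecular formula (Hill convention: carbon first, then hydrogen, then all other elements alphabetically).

Walk through each heavy atom and fill implicit hydrogens from standard valence (C 4, N 3, O 2, S 2, halogen 1):
  atom 1: C, bond orders sum to 1 (valence 4) → 3 H
  atom 2: C, bond orders sum to 4 (valence 4) → 0 H
  atom 3: O, bond orders sum to 2 (valence 2) → 0 H
  atom 4: C, bond orders sum to 3 (valence 4) → 1 H
  atom 5: C, bond orders sum to 3 (valence 4) → 1 H
  atom 6: C, bond orders sum to 4 (valence 4) → 0 H
  atom 7: O, bond orders sum to 2 (valence 2) → 0 H
  atom 8: O, bond orders sum to 1 (valence 2) → 1 H
  atom 9: C, bond orders sum to 3 (valence 4) → 1 H
  atom 10: O, bond orders sum to 2 (valence 2) → 0 H
  atom 11: C, bond orders sum to 1 (valence 4) → 3 H
  atom 12: C, bond orders sum to 3 (valence 4) → 1 H
  atom 13: C, bond orders sum to 1 (valence 4) → 3 H
Totals → C:9, H:14, O:4.
In Hill order: C9H14O4.

C9H14O4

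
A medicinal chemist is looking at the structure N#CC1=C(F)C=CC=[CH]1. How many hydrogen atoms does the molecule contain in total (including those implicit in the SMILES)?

4

Walk through each heavy atom and fill implicit hydrogens from standard valence (C 4, N 3, O 2, S 2, halogen 1):
  atom 1: N, bond orders sum to 3 (valence 3) → 0 H
  atom 2: C, bond orders sum to 4 (valence 4) → 0 H
  atom 3: C, bond orders sum to 4 (valence 4) → 0 H
  atom 4: C, bond orders sum to 4 (valence 4) → 0 H
  atom 5: F (halogen, monovalent) → 0 H
  atom 6: C, bond orders sum to 3 (valence 4) → 1 H
  atom 7: C, bond orders sum to 3 (valence 4) → 1 H
  atom 8: C, bond orders sum to 3 (valence 4) → 1 H
  atom 9: C with explicit H count 1
Total hydrogens: 4.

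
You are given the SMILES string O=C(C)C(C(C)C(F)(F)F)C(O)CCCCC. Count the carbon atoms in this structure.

12

Count every carbon token in the SMILES (each C, including those in ring-closure positions and inside branches).
Carbon count: 12.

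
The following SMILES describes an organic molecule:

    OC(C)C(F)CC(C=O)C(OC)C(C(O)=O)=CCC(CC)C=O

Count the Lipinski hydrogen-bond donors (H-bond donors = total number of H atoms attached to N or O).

Donors: find every N or O and count the H atoms it carries.
  atom 1 (O): bond orders sum to 1 → 1 H
  atom 9 (O): bond orders sum to 2 → 0 H
  atom 11 (O): bond orders sum to 2 → 0 H
  atom 15 (O): bond orders sum to 1 → 1 H
  atom 16 (O): bond orders sum to 2 → 0 H
  atom 23 (O): bond orders sum to 2 → 0 H
Lipinski HBD = 2.

2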